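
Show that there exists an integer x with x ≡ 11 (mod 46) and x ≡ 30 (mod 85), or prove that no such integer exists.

gcd(46, 85) = 1, so the Chinese Remainder Theorem guarantees exactly one residue class mod 3910 satisfying both.
Write x = 11 + 46t and require 11 + 46t ≡ 30 (mod 85), i.e. 46t ≡ 19 (mod 85).
Since 46·61 = 2806 = 33·85 + 1, the inverse of 46 mod 85 is 61.
Therefore t ≡ 61·19 = 1159 ≡ 54 (mod 85).
Taking t = 54 gives x = 11 + 46·54 = 2495.
Check: 2495 mod 46 = 11, 2495 mod 85 = 30. ✓

x = 2495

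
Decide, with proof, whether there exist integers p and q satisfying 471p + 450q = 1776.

p = 106, q = -107

gcd(471, 450) = 3, and 3 divides 1776, so integer solutions exist.
Dividing through by 3 reduces the equation to 157p + 150q = 592.
Run the Euclidean algorithm on 157 and 150: 157 = 1·150 + 7, 150 = 21·7 + 3, 7 = 2·3 + 1, 3 = 3·1 + 0.
Back-substituting, 1 = 7 − 2·3 = 7 − 2·(150 − 21·7) = −2·150 + 43·7 = −2·150 + 43·(157 − 1·150) = 43·157 − 45·150; that is, 157·43 + 150·(-45) = 1.
Multiplying through by 592: p = 43·592 = 25456, q = (-45)·592 = -26640 is a solution.
The general solution is p = 25456 + 150k, q = -26640 − 157k; taking k = -169 gives the smaller pair p = 106, q = -107.
Check: 471·106 + 450·(-107) = 49926 − 48150 = 1776. ✓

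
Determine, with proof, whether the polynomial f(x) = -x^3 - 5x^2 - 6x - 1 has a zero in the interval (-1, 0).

Such a root exists.

f(-1) = 1 and f(0) = -1, which have opposite signs.
f is continuous everywhere (it is a polynomial), in particular on [-1, 0].
By the Intermediate Value Theorem f must vanish at some point of (-1, 0).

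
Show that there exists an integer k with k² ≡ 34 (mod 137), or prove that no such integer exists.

k = 50

Take k = 50. Then 50² = 2500 = 18·137 + 34, so 50² ≡ 34 (mod 137).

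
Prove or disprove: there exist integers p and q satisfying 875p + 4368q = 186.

No such integers exist.

gcd(875, 4368) = 7, so every integer of the form 875p + 4368q is a multiple of 7.
But 186 = 7·26 + 4, so 7 ∤ 186.
So the equation is unsolvable over ℤ.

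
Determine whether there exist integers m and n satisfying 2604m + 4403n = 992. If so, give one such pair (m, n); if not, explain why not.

There are no such integers.

Any value of 2604m + 4403n is a multiple of gcd(2604, 4403) = 7.
But 992 is not a multiple of 7 (it leaves remainder 5).
So the equation is unsolvable over ℤ.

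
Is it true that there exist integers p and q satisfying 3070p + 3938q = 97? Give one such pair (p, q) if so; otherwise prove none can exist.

No, no such integers exist.

Both 3070 and 3938 are divisible by gcd(3070, 3938) = 2, hence so is any combination 3070p + 3938q.
But 97 = 2·48 + 1, so 2 ∤ 97.
Therefore 3070p + 3938q = 97 has no solution in integers.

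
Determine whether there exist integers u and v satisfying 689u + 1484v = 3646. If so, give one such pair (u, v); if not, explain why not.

Both 689 and 1484 are divisible by gcd(689, 1484) = 53, hence so is any combination 689u + 1484v.
But 3646 = 53·68 + 42, so 53 ∤ 3646.
Hence no integers u, v satisfy the equation.

There are no such integers.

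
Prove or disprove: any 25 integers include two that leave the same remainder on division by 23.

Partition the integers by their residue mod 23; there are 23 classes.
Since 25 > 23, two of the 25 integers must share a residue class by the pigeonhole principle; call them a and b.
That is, a and b leave the same remainder on division by 23, as claimed.

True.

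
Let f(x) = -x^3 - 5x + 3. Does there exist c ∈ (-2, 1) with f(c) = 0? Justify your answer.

f(-2) = 21 and f(1) = -3, which have opposite signs.
As a polynomial, f is continuous on every closed interval.
The Intermediate Value Theorem then guarantees some c ∈ (-2, 1) with f(c) = 0.

Yes, such a c exists.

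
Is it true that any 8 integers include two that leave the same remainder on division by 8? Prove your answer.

No; for instance {5, 6, 7, 8, 9, 10, 11, 12} is a counterexample.

Try 8 consecutive integers, 5, 6, …, 12. Their remainders mod 8 are 5, 6, 7, 0, 1, 2, 3, 4 — pairwise different, as any 8 ≤ 8 consecutive integers have distinct residues.
So no two of them leave the same remainder on division by 8; the claim fails for this set.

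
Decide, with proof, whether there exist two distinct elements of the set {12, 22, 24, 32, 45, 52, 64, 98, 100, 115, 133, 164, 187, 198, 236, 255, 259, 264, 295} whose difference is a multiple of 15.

Both 22 and 52 leave remainder 7 on division by 15; their difference 30 = 2·15 is a multiple of 15.

22 and 52 are such a pair.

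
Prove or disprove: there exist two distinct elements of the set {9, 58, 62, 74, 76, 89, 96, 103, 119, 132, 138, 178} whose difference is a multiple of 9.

Reduce each element mod 9: 9↦0, 58↦4, 62↦8, 74↦2, 76↦4, 89↦8, 96↦6, 103↦4, 119↦2, 132↦6, 138↦3, 178↦7. The residue 4 repeats (at 58 and 76), and 76 − 58 = 18 = 2·9.

58 and 76 are such a pair.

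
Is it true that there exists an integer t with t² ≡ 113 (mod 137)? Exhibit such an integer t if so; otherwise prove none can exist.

No such integer exists.

Apply Euler's criterion with the prime 137: 113 is a quadratic residue iff 113^68 ≡ 1 (mod 137), and a non-residue iff it is ≡ −1.
Repeated squaring mod 137: 113^2 = 12769 ≡ 28; 113^4 ≡ 28² = 784 ≡ 99; 113^8 ≡ 99² = 9801 ≡ 74; 113^16 ≡ 74² = 5476 ≡ 133; 113^32 ≡ 133² = 17689 ≡ 16; 113^64 ≡ 16² = 256 ≡ 119.
Since 68 = 64 + 4, 113^68 ≡ 119 · 99; multiplying out mod 137: 119·99 = 11781 ≡ 136. Thus 113^68 ≡ 136 ≡ −1 (mod 137).
By Euler's criterion 113 is a quadratic non-residue mod 137: no t satisfies t² ≡ 113 (mod 137).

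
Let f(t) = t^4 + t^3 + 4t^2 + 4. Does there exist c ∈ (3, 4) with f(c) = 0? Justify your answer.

f(3) = 148 and f(4) = 388, both positive, so a sign-change argument is unavailable; we show f keeps this sign on the whole interval.
Substitute t = 3 + u, where 0 < u < 1 on the interval. Expanding, f(3 + u) = u^4 + 13u^3 + 67u^2 + 159u + 148.
All 5 nonzero coefficients of this polynomial in u are positive; hence for u > 0 the value is a sum of positive terms (the constant 148 among them).
Therefore f(t) > 0 throughout (3, 4), and f has no zero there.

f has no root in that interval.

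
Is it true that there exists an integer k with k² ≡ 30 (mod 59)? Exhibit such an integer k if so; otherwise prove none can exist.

Apply Euler's criterion with the prime 59: 30 is a quadratic residue iff 30^29 ≡ 1 (mod 59), and a non-residue iff it is ≡ −1.
Repeated squaring mod 59: 30^2 = 900 ≡ 15; 30^4 ≡ 15² = 225 ≡ 48; 30^8 ≡ 48² = 2304 ≡ 3; 30^16 ≡ 3² = 9 ≡ 9.
Since 29 = 16 + 8 + 4 + 1, 30^29 ≡ 9 · 3 · 48 · 30; multiplying out mod 59: 9·3 = 27 ≡ 27, then 27·48 = 1296 ≡ 57, then 57·30 = 1710 ≡ 58. Thus 30^29 ≡ 58 ≡ −1 (mod 59).
By Euler's criterion 30 is a quadratic non-residue mod 59: no k satisfies k² ≡ 30 (mod 59).

There is no such integer.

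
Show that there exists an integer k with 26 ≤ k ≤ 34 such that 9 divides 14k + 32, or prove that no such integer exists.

k = 26

At k = 26 we get 14·26 + 32 = 396, and 396 = 9·44.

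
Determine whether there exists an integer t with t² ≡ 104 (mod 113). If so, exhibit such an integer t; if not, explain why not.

Take t = 45. Then 45² = 2025 = 17·113 + 104, so 45² ≡ 104 (mod 113).

t = 45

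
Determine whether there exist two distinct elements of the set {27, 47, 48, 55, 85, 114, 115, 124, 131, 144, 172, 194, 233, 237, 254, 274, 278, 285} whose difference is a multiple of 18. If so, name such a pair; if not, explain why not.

No, no such pair exists.

Reduce each element modulo 18: 27↦9, 47↦11, 48↦12, 55↦1, 85↦13, 114↦6, 115↦7, 124↦16, 131↦5, 144↦0, 172↦10, 194↦14, 233↦17, 237↦3, 254↦2, 274↦4, 278↦8, 285↦15.
All 18 residues are distinct, so no two elements differ by a multiple of 18.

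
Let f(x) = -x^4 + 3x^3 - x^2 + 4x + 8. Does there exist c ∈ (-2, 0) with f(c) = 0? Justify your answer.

Yes, such a c exists.

f(-2) = -44 and f(0) = 8, which have opposite signs.
f is continuous everywhere (it is a polynomial), in particular on [-2, 0].
The Intermediate Value Theorem then guarantees some c ∈ (-2, 0) with f(c) = 0.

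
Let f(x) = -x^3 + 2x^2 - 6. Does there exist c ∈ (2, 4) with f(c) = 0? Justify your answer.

f(2) = -6 and f(4) = -38, both negative, so a sign-change argument is unavailable; we show f keeps this sign on the whole interval.
Substitute x = 2 + u, where 0 < u < 2 on the interval. Expanding, f(2 + u) = -u^3 - 4u^2 - 4u - 6.
The nonzero coefficients here are all negative, so for u > 0 every term is negative (or zero), and the constant term -6 is strictly negative.
So f is strictly negative on (2, 4); no root exists in the interval.

f has no root in that interval.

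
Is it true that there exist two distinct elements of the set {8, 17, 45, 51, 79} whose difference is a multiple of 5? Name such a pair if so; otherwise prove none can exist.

No, no such pair exists.

Residues mod 5: 8↦3, 17↦2, 45↦0, 51↦1, 79↦4.
No residue repeats among the 5 elements, so no pair has difference ≡ 0 (mod 5).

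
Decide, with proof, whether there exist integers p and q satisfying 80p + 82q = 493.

Any value of 80p + 82q is a multiple of gcd(80, 82) = 2.
But 493 = 2·246 + 1, so 2 ∤ 493.
So the equation is unsolvable over ℤ.

No such integers exist.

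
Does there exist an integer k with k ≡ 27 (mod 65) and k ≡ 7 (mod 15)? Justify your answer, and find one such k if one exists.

k = 157

Here gcd(65, 15) = 5, and both 27 and 7 leave remainder 2 mod 5, so the system is consistent.
List candidates k ≡ 27 (mod 65): 27, 92, 157. Modulo 15 these are 12, 2, 7; 157 gives 7 as required.
Check: 157 mod 65 = 27, 157 mod 15 = 7. ✓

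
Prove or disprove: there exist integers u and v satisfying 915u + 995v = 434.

There are no such integers.

gcd(915, 995) = 5, so every integer of the form 915u + 995v is a multiple of 5.
But 434 = 5·86 + 4, so 5 ∤ 434.
Hence no integers u, v satisfy the equation.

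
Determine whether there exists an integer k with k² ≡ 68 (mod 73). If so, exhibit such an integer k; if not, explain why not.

Apply Euler's criterion with the prime 73: 68 is a quadratic residue iff 68^36 ≡ 1 (mod 73), and a non-residue iff it is ≡ −1.
Repeated squaring mod 73: 68^2 = 4624 ≡ 25; 68^4 ≡ 25² = 625 ≡ 41; 68^8 ≡ 41² = 1681 ≡ 2; 68^16 ≡ 2² = 4 ≡ 4; 68^32 ≡ 4² = 16 ≡ 16.
Since 36 = 32 + 4, 68^36 ≡ 16 · 41; multiplying out mod 73: 16·41 = 656 ≡ 72. Thus 68^36 ≡ 72 ≡ −1 (mod 73).
The value −1 means 68 is a non-residue modulo 73, so k² ≡ 68 (mod 73) is impossible.

There is no such integer.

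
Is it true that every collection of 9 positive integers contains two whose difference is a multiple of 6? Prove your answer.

Yes, this is always true.

Each integer lies in one of the 6 residue classes modulo 6.
Since 9 > 6, two of the 9 integers must share a residue class by the pigeonhole principle; call them a and b.
Then a ≡ b (mod 6), i.e. 6 ∣ (a − b).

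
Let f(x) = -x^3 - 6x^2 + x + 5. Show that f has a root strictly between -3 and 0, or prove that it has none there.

Yes, f has a root in the interval.

f(-3) = -25 and f(0) = 5, which have opposite signs.
Since f is a polynomial it is continuous on [-3, 0].
By the Intermediate Value Theorem f must vanish at some point of (-3, 0).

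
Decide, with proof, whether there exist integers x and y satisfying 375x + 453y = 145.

Any value of 375x + 453y is a multiple of gcd(375, 453) = 3.
But 145 = 3·48 + 1, so 3 ∤ 145.
So the equation is unsolvable over ℤ.

No such integers exist.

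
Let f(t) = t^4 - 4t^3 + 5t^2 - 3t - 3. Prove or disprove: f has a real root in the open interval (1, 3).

f(1) = -4 and f(3) = 6, which have opposite signs.
Since f is a polynomial it is continuous on [1, 3].
By the Intermediate Value Theorem, f takes the value 0 somewhere in the open interval.

Such a root exists.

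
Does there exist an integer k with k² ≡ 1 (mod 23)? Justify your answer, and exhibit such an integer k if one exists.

k = 1

Take k = 1. Then 1² = 1, and since 0 ≤ 1 < 23 this is already reduced: 1² ≡ 1 (mod 23).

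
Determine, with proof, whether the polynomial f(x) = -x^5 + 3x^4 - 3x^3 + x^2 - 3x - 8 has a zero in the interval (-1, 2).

Such a root exists.

f(-1) = 3 and f(2) = -18, which have opposite signs.
f is continuous everywhere (it is a polynomial), in particular on [-1, 2].
By the Intermediate Value Theorem f must vanish at some point of (-1, 2).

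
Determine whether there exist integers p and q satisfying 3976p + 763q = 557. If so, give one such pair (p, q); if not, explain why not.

Any value of 3976p + 763q is a multiple of gcd(3976, 763) = 7.
But 557 = 7·79 + 4, so 7 ∤ 557.
So the equation is unsolvable over ℤ.

There are no such integers.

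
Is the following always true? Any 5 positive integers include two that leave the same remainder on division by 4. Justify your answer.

Yes.

Partition the integers by their residue mod 4; there are 4 classes.
Since 5 > 4, two of the 5 integers must share a residue class by the pigeonhole principle; call them a and b.
So a and b have equal remainders mod 4, which is exactly what was to be shown.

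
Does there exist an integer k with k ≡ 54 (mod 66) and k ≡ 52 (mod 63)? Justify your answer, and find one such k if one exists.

There is no such integer.

Reduce both congruences modulo 3, which divides 66 and 63: they say k ≡ 54 (mod 3) and k ≡ 52 (mod 3).
These are incompatible: 54 − 52 = 2 is not divisible by 3.
Therefore no such k exists.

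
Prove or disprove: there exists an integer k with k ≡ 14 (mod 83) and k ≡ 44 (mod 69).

k = 1010

gcd(83, 69) = 1, so the Chinese Remainder Theorem guarantees exactly one residue class mod 5727 satisfying both.
Write k = 14 + 83t and require 14 + 83t ≡ 44 (mod 69), i.e. 83t ≡ 30 (mod 69).
83 ≡ 14 (mod 69), so this reads 14t ≡ 30 (mod 69). To invert 14 modulo 69: 69 = 4·14 + 13, 14 = 1·13 + 1, 13 = 13·1 + 0, and unwinding, 1 = 14 − 1·13 = 14 − (69 − 4·14) = −69 + 5·14. Thus 14⁻¹ ≡ 5 (mod 69).
Multiplying by 5: t ≡ 5·30 = 150 ≡ 12 (mod 69).
With t = 12: k = 14 + 83·12 = 1010.
Verify: 1010 = 12·83 + 14 and 1010 = 14·69 + 44. ✓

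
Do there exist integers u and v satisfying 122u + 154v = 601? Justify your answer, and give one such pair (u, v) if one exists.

No, no such integers exist.

Both 122 and 154 are divisible by gcd(122, 154) = 2, hence so is any combination 122u + 154v.
But 601 = 2·300 + 1, so 2 ∤ 601.
Hence no integers u, v satisfy the equation.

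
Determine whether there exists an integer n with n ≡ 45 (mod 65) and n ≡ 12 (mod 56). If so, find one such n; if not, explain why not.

n = 1020

Since 65 and 56 share no common factor, CRT says the pair of congruences has a solution (unique mod 3640).
Write n = 45 + 65t and require 45 + 65t ≡ 12 (mod 56), i.e. 65t ≡ 23 (mod 56).
65 ≡ 9 (mod 56), so this reads 9t ≡ 23 (mod 56). Since 9·25 = 225 = 4·56 + 1, the inverse of 9 mod 56 is 25.
Therefore t ≡ 25·23 = 575 ≡ 15 (mod 56).
Taking t = 15 gives n = 45 + 65·15 = 1020.
Verify: 1020 = 15·65 + 45 and 1020 = 18·56 + 12. ✓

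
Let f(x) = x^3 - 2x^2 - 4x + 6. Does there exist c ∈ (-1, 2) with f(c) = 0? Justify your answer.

Yes, such a c exists.

f(-1) = 7 and f(2) = -2, which have opposite signs.
As a polynomial, f is continuous on every closed interval.
The Intermediate Value Theorem then guarantees some c ∈ (-1, 2) with f(c) = 0.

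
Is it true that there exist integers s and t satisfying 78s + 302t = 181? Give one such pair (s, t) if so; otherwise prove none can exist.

Any value of 78s + 302t is a multiple of gcd(78, 302) = 2.
But 181 is not a multiple of 2 (it leaves remainder 1).
So the equation is unsolvable over ℤ.

No, no such integers exist.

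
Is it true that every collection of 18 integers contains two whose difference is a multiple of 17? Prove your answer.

Each integer lies in one of the 17 residue classes modulo 17.
With 18 integers and only 17 classes, the pigeonhole principle forces two of them, say a and b, into the same class.
Equal remainders mean a − b ≡ 0 (mod 17), so 17 divides their difference.

True.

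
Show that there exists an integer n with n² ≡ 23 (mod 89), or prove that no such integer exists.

89 is prime, so by Euler's criterion 23 is a square mod 89 iff 23^((89−1)/2) = 23^44 ≡ 1 (mod 89).
Repeated squaring mod 89: 23^2 = 529 ≡ 84; 23^4 ≡ 84² = 7056 ≡ 25; 23^8 ≡ 25² = 625 ≡ 2; 23^16 ≡ 2² = 4 ≡ 4; 23^32 ≡ 4² = 16 ≡ 16.
Since 44 = 32 + 8 + 4, 23^44 ≡ 16 · 2 · 25; multiplying out mod 89: 16·2 = 32 ≡ 32, then 32·25 = 800 ≡ 88. Thus 23^44 ≡ 88 ≡ −1 (mod 89).
By Euler's criterion 23 is a quadratic non-residue mod 89: no n satisfies n² ≡ 23 (mod 89).

No, no such integer exists.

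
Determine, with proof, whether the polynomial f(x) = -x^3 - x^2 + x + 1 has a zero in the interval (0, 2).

Yes, f has a root in the interval.

f(0) = 1 and f(2) = -9, which have opposite signs.
As a polynomial, f is continuous on every closed interval.
By the Intermediate Value Theorem f must vanish at some point of (0, 2).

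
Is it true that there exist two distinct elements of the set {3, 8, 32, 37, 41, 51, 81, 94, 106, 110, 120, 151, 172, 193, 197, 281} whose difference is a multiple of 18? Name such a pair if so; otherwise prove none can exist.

Residues mod 18: 3↦3, 8↦8, 32↦14, 37↦1, 41↦5, 51↦15, 81↦9, 94↦4, 106↦16, 110↦2, 120↦12, 151↦7, 172↦10, 193↦13, 197↦17, 281↦11.
These 16 residues are pairwise different, hence no difference of two elements is divisible by 18.

No, no such pair exists.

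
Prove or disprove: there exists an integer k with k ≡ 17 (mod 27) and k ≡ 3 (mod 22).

k = 179

Since 27 and 22 share no common factor, CRT says the pair of congruences has a solution (unique mod 594).
Any solution of the first congruence is k = 17 + 27t; substituting into the second, 27t ≡ 3 − 17 ≡ 8 (mod 22).
27 ≡ 5 (mod 22), so this reads 5t ≡ 8 (mod 22). Note 5·9 = 45 ≡ 1 (mod 22) (as 45 − 1 = 2·22), so 5⁻¹ ≡ 9.
Multiplying by 9: t ≡ 9·8 = 72 ≡ 6 (mod 22).
Taking t = 6 gives k = 17 + 27·6 = 179.
Indeed 179 ≡ 17 (mod 27) and 179 ≡ 3 (mod 22).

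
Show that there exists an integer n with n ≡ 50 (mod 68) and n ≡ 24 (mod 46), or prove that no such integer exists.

The moduli are not coprime: gcd(68, 46) = 2. Compatibility requires 2 ∣ (24 − 50) = -26, which holds, so solutions exist.
List candidates n ≡ 50 (mod 68): 50, 118, 186, 254. Modulo 46 these are 4, 26, 2, 24; 254 gives 24 as required.
Indeed 254 ≡ 50 (mod 68) and 254 ≡ 24 (mod 46).

n = 254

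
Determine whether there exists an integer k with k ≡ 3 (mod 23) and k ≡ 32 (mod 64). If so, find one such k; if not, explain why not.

k = 992

gcd(23, 64) = 1, so the Chinese Remainder Theorem guarantees exactly one residue class mod 1472 satisfying both.
Write k = 3 + 23t and require 3 + 23t ≡ 32 (mod 64), i.e. 23t ≡ 29 (mod 64).
Note 23·39 = 897 ≡ 1 (mod 64) (as 897 − 1 = 14·64), so 23⁻¹ ≡ 39.
Multiplying by 39: t ≡ 39·29 = 1131 ≡ 43 (mod 64).
With t = 43: k = 3 + 23·43 = 992.
Check: 992 mod 23 = 3, 992 mod 64 = 32. ✓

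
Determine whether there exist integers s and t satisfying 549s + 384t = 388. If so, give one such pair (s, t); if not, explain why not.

There are no such integers.

Any value of 549s + 384t is a multiple of gcd(549, 384) = 3.
However 388 leaves remainder 1 on division by 3.
Hence no integers s, t satisfy the equation.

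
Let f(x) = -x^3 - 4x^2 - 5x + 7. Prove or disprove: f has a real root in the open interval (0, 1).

f(0) = 7 and f(1) = -3, which have opposite signs.
Since f is a polynomial it is continuous on [0, 1].
By the Intermediate Value Theorem, f takes the value 0 somewhere in the open interval.

Yes, f has a root in the interval.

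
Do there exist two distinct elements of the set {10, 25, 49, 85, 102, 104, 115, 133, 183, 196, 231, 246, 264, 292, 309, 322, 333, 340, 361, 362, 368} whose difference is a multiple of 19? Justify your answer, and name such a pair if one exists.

10 mod 19 = 10 and 333 mod 19 = 10, so 333 − 10 = 323 = 17·19.

The pair (10, 333) works.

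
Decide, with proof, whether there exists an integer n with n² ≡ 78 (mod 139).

n = 56 works: 56² = 3136, and 3136 − 78 = 3058 = 22·139.

n = 56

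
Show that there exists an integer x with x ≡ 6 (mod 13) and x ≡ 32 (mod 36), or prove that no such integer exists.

x = 32

The moduli 13 and 36 are coprime, so by the Chinese Remainder Theorem a unique solution modulo 468 exists.
Write x = 6 + 13t and require 6 + 13t ≡ 32 (mod 36), i.e. 13t ≡ 26 (mod 36).
Since 13·25 = 325 = 9·36 + 1, the inverse of 13 mod 36 is 25.
Multiplying by 25: t ≡ 25·26 = 650 ≡ 2 (mod 36).
With t = 2: x = 6 + 13·2 = 32.
Check: 32 mod 13 = 6, 32 mod 36 = 32. ✓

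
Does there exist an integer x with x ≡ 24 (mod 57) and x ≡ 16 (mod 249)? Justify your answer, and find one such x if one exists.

No, no such integer exists.

Reduce both congruences modulo 3, which divides 57 and 249: they say x ≡ 24 (mod 3) and x ≡ 16 (mod 3).
But 24 mod 3 = 0 while 16 mod 3 = 1, a contradiction.
So no integer satisfies both congruences.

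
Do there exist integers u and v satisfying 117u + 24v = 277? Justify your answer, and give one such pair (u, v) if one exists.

gcd(117, 24) = 3, so every integer of the form 117u + 24v is a multiple of 3.
However 277 leaves remainder 1 on division by 3.
So the equation is unsolvable over ℤ.

No, no such integers exist.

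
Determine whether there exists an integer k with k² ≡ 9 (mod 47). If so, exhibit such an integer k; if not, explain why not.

Take k = 44. Then 44² = 1936 = 41·47 + 9, so 44² ≡ 9 (mod 47).

k = 44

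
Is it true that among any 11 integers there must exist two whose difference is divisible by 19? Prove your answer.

Try 11 consecutive integers, 6, 7, …, 16. Their remainders mod 19 are 6, 7, 8, 9, 10, 11, 12, 13, 14, 15, 16 — pairwise different, as any 11 ≤ 19 consecutive integers have distinct residues.
No two share a residue, so no pair has difference divisible by 19; the claim fails for this set.

No; for instance {6, 7, 8, 9, 10, 11, 12, 13, 14, 15, 16} is a counterexample.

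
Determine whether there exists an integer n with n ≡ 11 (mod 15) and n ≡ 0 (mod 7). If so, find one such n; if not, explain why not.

gcd(15, 7) = 1, so the Chinese Remainder Theorem guarantees exactly one residue class mod 105 satisfying both.
Any solution of the first congruence is n = 11 + 15t; substituting into the second, 15t ≡ 0 − 11 ≡ 3 (mod 7).
15 ≡ 1 (mod 7), so this reads 1t ≡ 3 (mod 7). So t ≡ 3 (mod 7).
Taking t = 3 gives n = 11 + 15·3 = 56.
Verify: 56 = 3·15 + 11 and 56 = 8·7 + 0. ✓

n = 56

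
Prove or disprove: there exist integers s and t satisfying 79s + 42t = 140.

Since gcd(79, 42) = 1, every integer is an integer combination of 79 and 42.
Euclidean algorithm: 79 = 1·42 + 37, 42 = 1·37 + 5, 37 = 7·5 + 2, 5 = 2·2 + 1, 2 = 2·1 + 0.
Unwinding: 1 = 5 − 2·2 = 5 − 2·(37 − 7·5) = −2·37 + 15·5 = −2·37 + 15·(42 − 1·37) = 15·42 − 17·37 = 15·42 − 17·(79 − 1·42) = −17·79 + 32·42, i.e. 79·(-17) + 42·32 = 1.
Times 140: 79·(-2380) + 42·4480 = 140, so (-2380, 4480) solves it.
The general solution is s = -2380 + 42k, t = 4480 − 79k; taking k = 57 gives the smaller pair s = 14, t = -23.
Indeed 79·14 + 42·(-23) = 1106 − 966 = 140.

s = 14, t = -23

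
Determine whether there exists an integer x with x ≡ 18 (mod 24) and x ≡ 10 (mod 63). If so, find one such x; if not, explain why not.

gcd(24, 63) = 3. If x ≡ 18 (mod 24) and x ≡ 10 (mod 63), then x ≡ 18 (mod 3) and x ≡ 10 (mod 3).
But 18 mod 3 = 0 while 10 mod 3 = 1, a contradiction.
Therefore no such x exists.

There is no such integer.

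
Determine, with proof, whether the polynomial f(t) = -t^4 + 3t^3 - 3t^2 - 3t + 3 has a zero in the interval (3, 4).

f has no root in that interval.

f(3) = -33 and f(4) = -121, both negative, so a sign-change argument is unavailable; we show f keeps this sign on the whole interval.
Shift to the endpoint 3: with t = 3 + u (0 < u < 1), one computes f(3 + u) = -u^4 - 9u^3 - 30u^2 - 48u - 33.
All 5 nonzero coefficients of this polynomial in u are negative; hence for u > 0 the value is a sum of negative terms (the constant -33 among them).
So f is strictly negative on (3, 4); no root exists in the interval.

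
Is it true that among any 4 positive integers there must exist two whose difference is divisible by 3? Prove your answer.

Yes, this is always true.

Each integer lies in one of the 3 residue classes modulo 3.
Placing 4 integers into 3 classes, some class receives at least two — say a and b.
Their difference a − b is then a multiple of 3.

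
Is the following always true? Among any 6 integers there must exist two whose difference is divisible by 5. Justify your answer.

Yes, this is always true.

There are exactly 5 possible remainders on division by 5.
With 6 integers and only 5 classes, the pigeonhole principle forces two of them, say a and b, into the same class.
Equal remainders mean a − b ≡ 0 (mod 5), so 5 divides their difference.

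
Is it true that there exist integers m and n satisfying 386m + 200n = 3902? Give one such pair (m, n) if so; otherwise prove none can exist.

m = 7, n = 6

Since gcd(386, 200) = 2 and 3902 = 2·1951, Bézout's identity guarantees a solution.
Dividing through by 2 reduces the equation to 193m + 100n = 1951.
Run the Euclidean algorithm on 193 and 100: 193 = 1·100 + 93, 100 = 1·93 + 7, 93 = 13·7 + 2, 7 = 3·2 + 1, 2 = 2·1 + 0.
Working back up the chain: 1 = 7 − 3·2 = 7 − 3·(93 − 13·7) = −3·93 + 40·7 = −3·93 + 40·(100 − 1·93) = 40·100 − 43·93 = 40·100 − 43·(193 − 1·100) = −43·193 + 83·100. So 193·(-43) + 100·83 = 1.
Scaling by 1951 gives the particular solution (m, n) = (-83893, 161933).
Shifting by a multiple of (100, −193) keeps it a solution: m = -83893 + 839·100 = 7, n = 161933 − 839·193 = 6.
Check: 386·7 + 200·6 = 2702 + 1200 = 3902. ✓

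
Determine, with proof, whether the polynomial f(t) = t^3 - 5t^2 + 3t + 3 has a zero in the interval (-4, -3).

f has no root in that interval.

f(-4) = -153 and f(-3) = -78, both negative, so a sign-change argument is unavailable; we show f keeps this sign on the whole interval.
Shift to the endpoint -3: with t = -3 − u (0 < u < 1), one computes f(-3 − u) = -u^3 - 14u^2 - 60u - 78.
All 4 nonzero coefficients of this polynomial in u are negative; hence for u > 0 the value is a sum of negative terms (the constant -78 among them).
Therefore f(t) < 0 throughout (-4, -3), and f has no zero there.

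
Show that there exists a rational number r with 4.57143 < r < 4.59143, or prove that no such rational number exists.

r = 55/12

Multiplying by 12: 12·4.57143 = 54.85716 and 12·4.59143 = 55.09716, so the integer 55 lies strictly between them.
Dividing back, 4.57143 < 55/12 < 4.59143, and 55/12 is rational.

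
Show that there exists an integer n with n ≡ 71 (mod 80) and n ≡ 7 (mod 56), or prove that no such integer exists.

Here gcd(80, 56) = 8, and both 71 and 7 leave remainder 7 mod 8, so the system is consistent.
The integers ≡ 71 (mod 80) are 71, 151, 231, …; their remainders mod 56 are 15, 39, 7, so n = 231 is the first that is ≡ 7 (mod 56).
Verify: 231 = 2·80 + 71 and 231 = 4·56 + 7. ✓

n = 231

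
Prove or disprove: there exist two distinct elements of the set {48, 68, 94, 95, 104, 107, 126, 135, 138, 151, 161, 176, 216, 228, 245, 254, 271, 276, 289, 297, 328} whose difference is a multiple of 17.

68 and 289 are such a pair.

Both 68 and 289 leave remainder 0 on division by 17; their difference 221 = 13·17 is a multiple of 17.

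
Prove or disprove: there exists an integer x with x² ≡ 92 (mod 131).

No, no such integer exists.

Apply Euler's criterion with the prime 131: 92 is a quadratic residue iff 92^65 ≡ 1 (mod 131), and a non-residue iff it is ≡ −1.
Squaring successively (mod 131): 92^2 = 8464 ≡ 80; 92^4 ≡ 80² = 6400 ≡ 112; 92^8 ≡ 112² = 12544 ≡ 99; 92^16 ≡ 99² = 9801 ≡ 107; 92^32 ≡ 107² = 11449 ≡ 52; 92^64 ≡ 52² = 2704 ≡ 84.
Since 65 = 64 + 1, 92^65 ≡ 84 · 92; multiplying out mod 131: 84·92 = 7728 ≡ 130. Thus 92^65 ≡ 130 ≡ −1 (mod 131).
The value −1 means 92 is a non-residue modulo 131, so x² ≡ 92 (mod 131) is impossible.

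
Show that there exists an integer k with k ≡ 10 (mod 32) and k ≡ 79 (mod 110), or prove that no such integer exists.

There is no such integer.

Both moduli are multiples of 2 = gcd(32, 110), so any solution would satisfy k ≡ 10 and k ≡ 79 modulo 2 simultaneously.
However 10 ≡ 0 and 79 ≡ 1 (mod 2), and 0 ≠ 1.
So no integer satisfies both congruences.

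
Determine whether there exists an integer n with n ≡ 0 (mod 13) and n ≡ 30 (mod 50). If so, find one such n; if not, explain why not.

gcd(13, 50) = 1, so the Chinese Remainder Theorem guarantees exactly one residue class mod 650 satisfying both.
Write n = 0 + 13t and require 0 + 13t ≡ 30 (mod 50), i.e. 13t ≡ 30 (mod 50).
Invert 13 mod 50 by the Euclidean algorithm: 50 = 3·13 + 11, 13 = 1·11 + 2, 11 = 5·2 + 1, 2 = 2·1 + 0; back-substituting, 1 = 11 − 5·2 = 11 − 5·(13 − 1·11) = −5·13 + 6·11 = −5·13 + 6·(50 − 3·13) = 6·50 − 23·13. Hence 13·(-23) ≡ 1, so 13⁻¹ ≡ -23 ≡ 27 (mod 50).
Multiplying by 27: t ≡ 27·30 = 810 ≡ 10 (mod 50).
With t = 10: n = 0 + 13·10 = 130.
Indeed 130 ≡ 0 (mod 13) and 130 ≡ 30 (mod 50).

n = 130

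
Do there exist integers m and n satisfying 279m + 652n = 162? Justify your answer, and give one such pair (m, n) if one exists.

Since gcd(279, 652) = 1, every integer is an integer combination of 279 and 652.
Dividing repeatedly: 652 = 2·279 + 94, 279 = 2·94 + 91, 94 = 1·91 + 3, 91 = 30·3 + 1, 3 = 3·1 + 0.
Back-substituting, 1 = 91 − 30·3 = 91 − 30·(94 − 1·91) = −30·94 + 31·91 = −30·94 + 31·(279 − 2·94) = 31·279 − 92·94 = 31·279 − 92·(652 − 2·279) = −92·652 + 215·279; that is, 279·215 + 652·(-92) = 1.
Multiplying through by 162: m = 215·162 = 34830, n = (-92)·162 = -14904 is a solution.
The general solution is m = 34830 + 652k, n = -14904 − 279k; taking k = -53 gives the smaller pair m = 274, n = -117.
Indeed 279·274 + 652·(-117) = 76446 − 76284 = 162.

m = 274, n = -117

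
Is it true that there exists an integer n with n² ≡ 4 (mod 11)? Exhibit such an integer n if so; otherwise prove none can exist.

n = 9

Take n = 9. Then 9² = 81 = 7·11 + 4, so 9² ≡ 4 (mod 11).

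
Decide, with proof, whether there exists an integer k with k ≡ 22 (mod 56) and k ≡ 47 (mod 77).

No, no such integer exists.

gcd(56, 77) = 7. If k ≡ 22 (mod 56) and k ≡ 47 (mod 77), then k ≡ 22 (mod 7) and k ≡ 47 (mod 7).
But 22 mod 7 = 1 while 47 mod 7 = 5, a contradiction.
Therefore no such k exists.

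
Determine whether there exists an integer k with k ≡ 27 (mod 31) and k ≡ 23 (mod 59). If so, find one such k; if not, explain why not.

The moduli 31 and 59 are coprime, so by the Chinese Remainder Theorem a unique solution modulo 1829 exists.
Write k = 27 + 31t and require 27 + 31t ≡ 23 (mod 59), i.e. 31t ≡ 55 (mod 59).
Invert 31 mod 59 by the Euclidean algorithm: 59 = 1·31 + 28, 31 = 1·28 + 3, 28 = 9·3 + 1, 3 = 3·1 + 0; back-substituting, 1 = 28 − 9·3 = 28 − 9·(31 − 1·28) = −9·31 + 10·28 = −9·31 + 10·(59 − 1·31) = 10·59 − 19·31. Hence 31·(-19) ≡ 1, so 31⁻¹ ≡ -19 ≡ 40 (mod 59).
Therefore t ≡ 40·55 = 2200 ≡ 17 (mod 59).
With t = 17: k = 27 + 31·17 = 554.
Verify: 554 = 17·31 + 27 and 554 = 9·59 + 23. ✓

k = 554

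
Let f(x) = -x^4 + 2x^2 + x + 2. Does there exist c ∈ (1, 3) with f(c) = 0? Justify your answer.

f(1) = 4 and f(3) = -58, which have opposite signs.
As a polynomial, f is continuous on every closed interval.
By the Intermediate Value Theorem, f takes the value 0 somewhere in the open interval.

Such a root exists.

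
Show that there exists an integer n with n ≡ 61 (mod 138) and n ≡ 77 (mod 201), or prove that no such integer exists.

No, no such integer exists.

gcd(138, 201) = 3. If n ≡ 61 (mod 138) and n ≡ 77 (mod 201), then n ≡ 61 (mod 3) and n ≡ 77 (mod 3).
But 61 mod 3 = 1 while 77 mod 3 = 2, a contradiction.
Therefore no such n exists.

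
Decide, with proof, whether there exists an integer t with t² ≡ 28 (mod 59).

Take t = 38. Then 38² = 1444 = 24·59 + 28, so 38² ≡ 28 (mod 59).

t = 38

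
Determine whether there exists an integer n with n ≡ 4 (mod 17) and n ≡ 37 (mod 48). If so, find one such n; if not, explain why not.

n = 565

Since 17 and 48 share no common factor, CRT says the pair of congruences has a solution (unique mod 816).
Any solution of the first congruence is n = 4 + 17t; substituting into the second, 17t ≡ 37 − 4 ≡ 33 (mod 48).
To invert 17 modulo 48: 48 = 2·17 + 14, 17 = 1·14 + 3, 14 = 4·3 + 2, 3 = 1·2 + 1, 2 = 2·1 + 0, and unwinding, 1 = 3 − 1·2 = 3 − (14 − 4·3) = −14 + 5·3 = −14 + 5·(17 − 1·14) = 5·17 − 6·14 = 5·17 − 6·(48 − 2·17) = −6·48 + 17·17. Thus 17⁻¹ ≡ 17 (mod 48).
Therefore t ≡ 17·33 = 561 ≡ 33 (mod 48).
Taking t = 33 gives n = 4 + 17·33 = 565.
Indeed 565 ≡ 4 (mod 17) and 565 ≡ 37 (mod 48).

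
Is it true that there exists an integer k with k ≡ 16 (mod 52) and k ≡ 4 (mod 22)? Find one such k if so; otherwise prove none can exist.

k = 224

Here gcd(52, 22) = 2, and both 16 and 4 leave remainder 0 mod 2, so the system is consistent.
The integers ≡ 16 (mod 52) are 16, 68, 120, 172, 224, …; their remainders mod 22 are 16, 2, 10, 18, 4, so k = 224 is the first that is ≡ 4 (mod 22).
Verify: 224 = 4·52 + 16 and 224 = 10·22 + 4. ✓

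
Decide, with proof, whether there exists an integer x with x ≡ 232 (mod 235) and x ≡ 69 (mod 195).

No, no such integer exists.

Reduce both congruences modulo 5, which divides 235 and 195: they say x ≡ 232 (mod 5) and x ≡ 69 (mod 5).
These are incompatible: 232 − 69 = 163 is not divisible by 5.
Therefore no such x exists.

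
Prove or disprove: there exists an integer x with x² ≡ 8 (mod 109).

There is no such integer.

109 is prime, so by Euler's criterion 8 is a square mod 109 iff 8^((109−1)/2) = 8^54 ≡ 1 (mod 109).
Squaring successively (mod 109): 8^2 = 64 ≡ 64; 8^4 ≡ 64² = 4096 ≡ 63; 8^8 ≡ 63² = 3969 ≡ 45; 8^16 ≡ 45² = 2025 ≡ 63; 8^32 ≡ 63² = 3969 ≡ 45.
Since 54 = 32 + 16 + 4 + 2, 8^54 ≡ 45 · 63 · 63 · 64; multiplying out mod 109: 45·63 = 2835 ≡ 1, then 1·63 = 63 ≡ 63, then 63·64 = 4032 ≡ 108. Thus 8^54 ≡ 108 ≡ −1 (mod 109).
By Euler's criterion 8 is a quadratic non-residue mod 109: no x satisfies x² ≡ 8 (mod 109).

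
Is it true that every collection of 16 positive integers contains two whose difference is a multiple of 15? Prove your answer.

Yes, this is always true.

There are exactly 15 possible remainders on division by 15.
Placing 16 integers into 15 classes, some class receives at least two — say a and b.
Equal remainders mean a − b ≡ 0 (mod 15), so 15 divides their difference.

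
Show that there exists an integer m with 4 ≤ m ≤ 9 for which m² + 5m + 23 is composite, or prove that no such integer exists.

The values for m = 4, 5, …, 9 are 59, 73, 89, 107, 127, 149, and each of these is prime.
So no value in the range makes the expression composite.

There is no such integer m in that range.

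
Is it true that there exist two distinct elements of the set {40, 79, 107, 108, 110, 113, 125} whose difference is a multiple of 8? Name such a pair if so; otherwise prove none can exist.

Residues mod 8: 40↦0, 79↦7, 107↦3, 108↦4, 110↦6, 113↦1, 125↦5.
No residue repeats among the 7 elements, so no pair has difference ≡ 0 (mod 8).

There is no such pair.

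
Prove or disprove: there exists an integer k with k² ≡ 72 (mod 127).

k = 31

Take k = 31. Then 31² = 961 = 7·127 + 72, so 31² ≡ 72 (mod 127).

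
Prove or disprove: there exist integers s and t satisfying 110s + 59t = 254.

Since gcd(110, 59) = 1, every integer is an integer combination of 110 and 59.
Dividing repeatedly: 110 = 1·59 + 51, 59 = 1·51 + 8, 51 = 6·8 + 3, 8 = 2·3 + 2, 3 = 1·2 + 1, 2 = 2·1 + 0.
Back-substituting, 1 = 3 − 1·2 = 3 − (8 − 2·3) = −8 + 3·3 = −8 + 3·(51 − 6·8) = 3·51 − 19·8 = 3·51 − 19·(59 − 1·51) = −19·59 + 22·51 = −19·59 + 22·(110 − 1·59) = 22·110 − 41·59; that is, 110·22 + 59·(-41) = 1.
Scaling by 254 gives the particular solution (s, t) = (5588, -10414).
Subtracting 94·59 from s and adding 94·110 to t gives the tidier solution (42, -74).
Indeed 110·42 + 59·(-74) = 4620 − 4366 = 254.

s = 42, t = -74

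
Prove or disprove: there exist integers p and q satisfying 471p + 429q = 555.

p = 3, q = -2

Every value of 471p + 429q is a multiple of gcd(471, 429) = 3; since 3 ∣ 555, solutions exist.
Dividing through by 3 reduces the equation to 157p + 143q = 185.
Dividing repeatedly: 157 = 1·143 + 14, 143 = 10·14 + 3, 14 = 4·3 + 2, 3 = 1·2 + 1, 2 = 2·1 + 0.
Working back up the chain: 1 = 3 − 1·2 = 3 − (14 − 4·3) = −14 + 5·3 = −14 + 5·(143 − 10·14) = 5·143 − 51·14 = 5·143 − 51·(157 − 1·143) = −51·157 + 56·143. So 157·(-51) + 143·56 = 1.
Multiplying through by 185: p = (-51)·185 = -9435, q = 56·185 = 10360 is a solution.
The general solution is p = -9435 + 143k, q = 10360 − 157k; taking k = 66 gives the smaller pair p = 3, q = -2.
Indeed 471·3 + 429·(-2) = 1413 − 858 = 555.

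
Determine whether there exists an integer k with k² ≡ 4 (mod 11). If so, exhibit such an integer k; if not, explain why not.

k = 2

Take k = 2. Then 2² = 4, and since 0 ≤ 4 < 11 this is already reduced: 2² ≡ 4 (mod 11).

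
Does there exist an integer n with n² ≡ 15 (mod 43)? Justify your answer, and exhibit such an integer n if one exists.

Take n = 31. Then 31² = 961 = 22·43 + 15, so 31² ≡ 15 (mod 43).

n = 31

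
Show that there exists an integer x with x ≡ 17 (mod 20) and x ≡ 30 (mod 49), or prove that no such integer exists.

gcd(20, 49) = 1, so the Chinese Remainder Theorem guarantees exactly one residue class mod 980 satisfying both.
Any solution of the first congruence is x = 17 + 20t; substituting into the second, 20t ≡ 30 − 17 ≡ 13 (mod 49).
Invert 20 mod 49 by the Euclidean algorithm: 49 = 2·20 + 9, 20 = 2·9 + 2, 9 = 4·2 + 1, 2 = 2·1 + 0; back-substituting, 1 = 9 − 4·2 = 9 − 4·(20 − 2·9) = −4·20 + 9·9 = −4·20 + 9·(49 − 2·20) = 9·49 − 22·20. Hence 20·(-22) ≡ 1, so 20⁻¹ ≡ -22 ≡ 27 (mod 49).
Therefore t ≡ 27·13 = 351 ≡ 8 (mod 49).
Taking t = 8 gives x = 17 + 20·8 = 177.
Verify: 177 = 8·20 + 17 and 177 = 3·49 + 30. ✓

x = 177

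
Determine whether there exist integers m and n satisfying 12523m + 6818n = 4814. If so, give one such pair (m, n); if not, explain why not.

No, no such integers exist.

gcd(12523, 6818) = 7, so every integer of the form 12523m + 6818n is a multiple of 7.
But 4814 is not a multiple of 7 (it leaves remainder 5).
Hence no integers m, n satisfy the equation.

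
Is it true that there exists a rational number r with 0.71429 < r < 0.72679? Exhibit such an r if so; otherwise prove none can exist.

Scale by 18: the interval becomes (12.85722, 13.08222), which contains the integer 13.
So r = 13/18 works: it is a ratio of integers, and dividing 18·0.71429 < 13 < 18·0.72679 through by 18 gives 0.71429 < 13/18 < 0.72679.

r = 13/18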